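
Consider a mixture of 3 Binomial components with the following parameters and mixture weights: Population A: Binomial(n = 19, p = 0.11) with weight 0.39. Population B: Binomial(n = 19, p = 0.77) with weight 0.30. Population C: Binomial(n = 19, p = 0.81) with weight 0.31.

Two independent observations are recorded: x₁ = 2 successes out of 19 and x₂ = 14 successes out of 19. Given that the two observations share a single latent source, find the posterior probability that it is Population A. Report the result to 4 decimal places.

0.2428

The responsibility of component k is π_k f_k(x) divided by Σ_j π_j f_j(x).
Since both observations come from the same component, the likelihood for component k is f_k(x₁)·f_k(x₂).
  L_A = [0.285372] × [2.46577e-10] = 7.03662e-11
  L_B = [1.43005e-09] × [0.192759] = 2.75655e-10
  L_C = [6.14862e-11] × [0.150683] = 9.2649e-12
Unnormalised posteriors:
  π_A·L_A = 0.39 × 7.03662e-11 = 2.74428e-11
  π_B·L_B = 0.30 × 2.75655e-10 = 8.26964e-11
  π_C·L_C = 0.31 × 9.2649e-12 = 2.87212e-12
Evidence: 2.74428e-11 + 8.26964e-11 + 2.87212e-12 = 1.13011e-10
Responsibility of Population A: 2.74428e-11 / 1.13011e-10 ≈ 0.2428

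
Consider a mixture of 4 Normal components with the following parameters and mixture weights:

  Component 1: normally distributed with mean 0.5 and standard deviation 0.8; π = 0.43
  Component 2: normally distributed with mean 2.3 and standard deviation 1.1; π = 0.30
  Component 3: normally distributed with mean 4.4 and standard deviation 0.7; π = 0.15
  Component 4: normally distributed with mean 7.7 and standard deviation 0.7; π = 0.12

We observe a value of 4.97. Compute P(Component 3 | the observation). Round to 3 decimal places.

0.914

Posterior ∝ prior × likelihood, so P(k | x) ∝ π_k f_k(x); normalise over all components.
Normal densities:
  p_1 = (1/(0.8·√(2π)))·exp(−(4.97−0.5)²/(2·0.8²)) = 0.498678·exp(-15.61008) = 8.28799e-08
  p_2 = (1/(1.1·√(2π)))·exp(−(4.97−2.3)²/(2·1.1²)) = 0.362675·exp(-2.94583) = 0.0190617
  p_3 = (1/(0.7·√(2π)))·exp(−(4.97−4.4)²/(2·0.7²)) = 0.569918·exp(-0.33153) = 0.409101
  p_4 = (1/(0.7·√(2π)))·exp(−(4.97−7.7)²/(2·0.7²)) = 0.569918·exp(-7.60500) = 0.000283794
Multiply by the mixture weights:
  π_1·p_1 = 0.43 × 8.28799e-08 = 3.56384e-08
  π_2·p_2 = 0.30 × 0.0190617 = 0.0057185
  π_3·p_3 = 0.15 × 0.409101 = 0.0613651
  π_4·p_4 = 0.12 × 0.000283794 = 3.40552e-05
Marginal: 3.56384e-08 + 0.0057185 + 0.0613651 + 3.40552e-05 = 0.0671177
So the posterior for Component 3 is 0.0613651 / 0.0671177 ≈ 0.914.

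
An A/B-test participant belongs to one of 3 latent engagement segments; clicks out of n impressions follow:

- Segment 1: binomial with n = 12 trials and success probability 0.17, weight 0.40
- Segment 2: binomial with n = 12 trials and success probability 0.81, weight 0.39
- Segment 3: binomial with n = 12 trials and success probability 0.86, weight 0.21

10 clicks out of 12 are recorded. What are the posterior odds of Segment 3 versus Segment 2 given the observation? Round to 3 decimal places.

0.532

Posterior odds = (π_i f_i(x)) / (π_j f_j(x)); the normalising sum cancels.
Component likelihoods at x = 10 clicks out of 12:
  L_1 = C(12,10)·0.17^10·0.83^2 = 66·2.01599e-08·0.6889 = 9.1662e-07
  L_2 = C(12,10)·0.81^10·0.19^2 = 66·0.121577·0.0361 = 0.289669
  L_3 = C(12,10)·0.86^10·0.14^2 = 66·0.221302·0.0196 = 0.286276
Posterior odds = (π_3·L_3) / (π_2·L_2) = (0.21·0.286276) / (0.39·0.289669) = 0.0601179 / 0.112971 ≈ 0.532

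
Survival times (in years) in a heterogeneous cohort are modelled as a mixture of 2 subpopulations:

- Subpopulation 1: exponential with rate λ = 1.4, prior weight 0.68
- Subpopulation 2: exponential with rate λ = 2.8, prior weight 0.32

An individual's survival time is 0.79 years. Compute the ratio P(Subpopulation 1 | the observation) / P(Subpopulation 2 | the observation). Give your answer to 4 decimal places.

3.2111

The posterior odds equal the prior odds times the likelihood ratio: (P(Z=i)/P(Z=j))·(f_i(x)/f_j(x)).
Exponential densities:
  f_1 = 0.463232
  f_2 = 0.306548
Posterior odds = (P(Z=1)·f_1) / (P(Z=2)·f_2) = (0.68·0.463232) / (0.32·0.306548) = 0.314998 / 0.0980954 ≈ 3.2111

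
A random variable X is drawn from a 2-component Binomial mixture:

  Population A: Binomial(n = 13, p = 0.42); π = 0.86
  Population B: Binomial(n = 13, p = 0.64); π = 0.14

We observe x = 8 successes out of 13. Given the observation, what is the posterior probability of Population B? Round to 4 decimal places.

0.3036

P(component k | x) = w_k·f_k(x) / marginal(x), where marginal(x) = Σ_j w_j·f_j(x).
Component likelihoods at x = 8 successes out of 13:
  p_A = C(13,8)·0.42^8·0.58^5 = 1287·0.000968265·0.0656357 = 0.0817924
  p_B = C(13,8)·0.64^8·0.36^5 = 1287·0.0281475·0.00604662 = 0.219044
Unnormalised posteriors:
  w_A·p_A = 0.86 × 0.0817924 = 0.0703414
  w_B·p_B = 0.14 × 0.219044 = 0.0306661
Denominator: 0.0703414 + 0.0306661 = 0.101008
P(Population B | data) ≈ 0.3036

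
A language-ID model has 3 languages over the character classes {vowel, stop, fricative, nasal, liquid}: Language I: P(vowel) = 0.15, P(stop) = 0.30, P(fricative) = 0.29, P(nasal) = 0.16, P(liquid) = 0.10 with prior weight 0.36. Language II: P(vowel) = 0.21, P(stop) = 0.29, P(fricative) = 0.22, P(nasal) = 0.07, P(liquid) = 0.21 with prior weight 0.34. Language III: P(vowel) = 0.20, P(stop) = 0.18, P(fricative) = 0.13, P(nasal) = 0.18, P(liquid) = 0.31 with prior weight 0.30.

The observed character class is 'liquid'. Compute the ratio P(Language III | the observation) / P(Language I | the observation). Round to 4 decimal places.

The posterior odds equal the prior odds times the likelihood ratio: (π_i/π_j)·(f_i(x)/f_j(x)).
Evaluate each component's likelihood at the observed value:
  p_I = P(liquid | comp) = 0.10
  p_II = P(liquid | comp) = 0.21
  p_III = P(liquid | comp) = 0.31
Odds = (0.30/0.36) × (0.31/0.1) = 0.833333 × 3.1 ≈ 2.5833

2.5833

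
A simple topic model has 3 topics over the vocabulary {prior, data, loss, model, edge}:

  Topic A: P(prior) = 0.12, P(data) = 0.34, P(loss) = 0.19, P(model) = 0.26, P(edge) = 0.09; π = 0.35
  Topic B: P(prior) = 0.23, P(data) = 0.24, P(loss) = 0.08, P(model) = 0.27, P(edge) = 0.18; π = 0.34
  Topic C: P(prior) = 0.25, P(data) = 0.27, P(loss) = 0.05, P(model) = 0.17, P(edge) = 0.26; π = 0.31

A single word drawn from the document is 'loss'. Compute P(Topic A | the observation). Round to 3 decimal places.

0.609

P(component k | x) = π_k·f_k(x) / marginal(x), where marginal(x) = Σ_j π_j·f_j(x).
Component likelihoods at x = 'loss':
  p_A = P(loss | comp) = 0.19
  p_B = P(loss | comp) = 0.08
  p_C = P(loss | comp) = 0.05
Weight by the priors:
  π_A·p_A = 0.35 × 0.19 = 0.0665
  π_B·p_B = 0.34 × 0.08 = 0.0272
  π_C·p_C = 0.31 × 0.05 = 0.0155
Evidence: 0.0665 + 0.0272 + 0.0155 = 0.1092
P(Topic A | x) ≈ 0.609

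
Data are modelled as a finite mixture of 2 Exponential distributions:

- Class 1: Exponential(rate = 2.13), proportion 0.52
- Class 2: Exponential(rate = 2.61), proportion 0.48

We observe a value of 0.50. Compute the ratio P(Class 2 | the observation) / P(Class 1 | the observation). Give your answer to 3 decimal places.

Since P(k|x) ∝ w_k f_k(x), the posterior odds are w_i f_i(x) / (w_j f_j(x)).
Evaluate each component's likelihood at the observed value:
  f_1 = 2.13·e^(−2.13·0.50) = 2.13·e^(−1.0650) = 0.73427
  f_2 = 2.61·e^(−2.61·0.50) = 2.61·e^(−1.3050) = 0.70776
0.339725 / 0.381821 ≈ 0.890

0.890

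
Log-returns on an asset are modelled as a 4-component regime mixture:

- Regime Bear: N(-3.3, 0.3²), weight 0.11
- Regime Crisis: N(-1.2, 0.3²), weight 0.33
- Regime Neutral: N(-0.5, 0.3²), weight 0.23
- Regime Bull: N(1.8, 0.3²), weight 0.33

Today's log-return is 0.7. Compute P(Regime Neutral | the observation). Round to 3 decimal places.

By Bayes' theorem, P(k | x) = π_k f_k(x) / Σ_j π_j f_j(x).
Evaluate each component's likelihood at the observed value:
  L_Bear = 3.31005e-39
  L_Crisis = 2.59282e-09
  L_Neutral = 0.000446101
  L_Bull = 0.0016009
Multiply by the mixture weights:
  π_Bear·L_Bear = 0.11 × 3.31005e-39 = 3.64106e-40
  π_Crisis·L_Crisis = 0.33 × 2.59282e-09 = 8.55629e-10
  π_Neutral·L_Neutral = 0.23 × 0.000446101 = 0.000102603
  π_Bull·L_Bull = 0.33 × 0.0016009 = 0.000528298
Normaliser: 3.64106e-40 + 8.55629e-10 + 0.000102603 + 0.000528298 = 0.000630902
P(Regime Neutral | data) ≈ 0.163

0.163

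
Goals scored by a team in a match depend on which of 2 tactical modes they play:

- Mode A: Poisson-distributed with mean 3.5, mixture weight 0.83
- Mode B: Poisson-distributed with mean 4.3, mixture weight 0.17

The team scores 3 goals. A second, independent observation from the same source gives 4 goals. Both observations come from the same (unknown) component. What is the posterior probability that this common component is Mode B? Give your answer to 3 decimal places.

0.149

The responsibility of component k is w_k f_k(x) divided by Σ_j w_j f_j(x).
Since both observations come from the same component, the likelihood for component k is f_k(x₁)·f_k(x₂).
  L_A = [0.215785] × [0.188812] = 0.0407429
  L_B = [0.179799] × [0.193284] = 0.0347523
Prior × likelihood for each component:
  w_A·L_A = 0.83 × 0.0407429 = 0.0338166
  w_B·L_B = 0.17 × 0.0347523 = 0.0059079
Denominator: 0.0338166 + 0.0059079 = 0.0397245
P(Mode B | x) = 0.0059079 / 0.0397245 ≈ 0.149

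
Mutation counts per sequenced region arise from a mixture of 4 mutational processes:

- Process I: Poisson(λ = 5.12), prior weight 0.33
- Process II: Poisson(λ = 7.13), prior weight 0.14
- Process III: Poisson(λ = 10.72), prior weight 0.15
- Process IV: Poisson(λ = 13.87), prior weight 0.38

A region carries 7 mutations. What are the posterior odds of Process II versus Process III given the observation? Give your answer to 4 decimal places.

1.9472

Posterior odds = (P(Z=i) f_i(x)) / (P(Z=j) f_j(x)); the normalising sum cancels.
Poisson probabilities:
  f_I = e^(−5.12)·5.12^7/7! = 0.109363
  f_II = e^(−7.13)·7.13^7/7! = 0.148825
  f_III = e^(−10.72)·10.72^7/7! = 0.0713339
  f_IV = e^(−13.87)·13.87^7/7! = 0.0185541
Odds = (0.14/0.15) × (0.148825/0.0713339) = 0.933333 × 2.08632 ≈ 1.9472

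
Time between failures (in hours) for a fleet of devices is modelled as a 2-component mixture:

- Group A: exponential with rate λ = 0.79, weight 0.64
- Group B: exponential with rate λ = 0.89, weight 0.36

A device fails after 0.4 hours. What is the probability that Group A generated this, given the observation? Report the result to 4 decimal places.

0.6216

P(component k | x) = P(Z=k)·f_k(x) / marginal(x), where marginal(x) = Σ_j P(Z=j)·f_j(x).
Evaluate each component's likelihood at the observed value:
  L_A = 0.79·e^(−0.79·0.4) = 0.79·e^(−0.3160) = 0.575957
  L_B = 0.89·e^(−0.89·0.4) = 0.89·e^(−0.3560) = 0.623421
Weight by the priors:
  P(Z=A)·L_A = 0.64 × 0.575957 = 0.368612
  P(Z=B)·L_B = 0.36 × 0.623421 = 0.224431
Sum: 0.368612 + 0.224431 = 0.593044
Responsibility of Group A: 0.368612 / 0.593044 ≈ 0.6216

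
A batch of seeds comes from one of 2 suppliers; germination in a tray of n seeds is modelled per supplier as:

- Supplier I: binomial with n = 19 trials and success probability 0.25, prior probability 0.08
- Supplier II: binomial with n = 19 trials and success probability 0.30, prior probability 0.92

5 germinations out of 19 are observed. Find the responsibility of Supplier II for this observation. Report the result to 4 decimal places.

0.9159

Apply Bayes' rule: the posterior for each component is proportional to its prior times its likelihood at x.
Binomial probabilities:
  p_I = C(19,5)·0.25^5·0.75^14 = 11628·0.000976562·0.0178179 = 0.202331
  p_II = C(19,5)·0.30^5·0.70^14 = 11628·0.00243·0.00678223 = 0.191639
Multiply by the mixture weights:
  w_I·p_I = 0.08 × 0.202331 = 0.0161865
  w_II·p_II = 0.92 × 0.191639 = 0.176308
Sum: 0.0161865 + 0.176308 = 0.192494
P(Supplier II | x) = 0.176308 / 0.192494 ≈ 0.9159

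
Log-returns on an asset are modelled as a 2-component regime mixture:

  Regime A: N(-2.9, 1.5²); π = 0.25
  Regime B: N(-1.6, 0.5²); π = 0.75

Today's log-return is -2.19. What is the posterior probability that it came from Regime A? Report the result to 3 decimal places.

P(component k | x) = π_k·f_k(x) / marginal(x), where marginal(x) = Σ_j π_j·f_j(x).
Normal densities:
  f_A = 0.237776
  f_B = 0.397726
Multiply by the mixture weights:
  π_A·f_A = 0.25 × 0.237776 = 0.059444
  π_B·f_B = 0.75 × 0.397726 = 0.298295
Marginal: 0.059444 + 0.298295 = 0.357739
P(Regime A | data) ≈ 0.166

0.166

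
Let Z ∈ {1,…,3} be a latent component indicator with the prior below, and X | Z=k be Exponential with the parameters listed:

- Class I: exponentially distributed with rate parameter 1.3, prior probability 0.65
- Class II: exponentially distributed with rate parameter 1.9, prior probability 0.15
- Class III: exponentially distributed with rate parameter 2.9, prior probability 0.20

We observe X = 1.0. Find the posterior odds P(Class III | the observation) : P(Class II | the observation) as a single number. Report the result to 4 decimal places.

0.7487

Only the two components matter; the odds are (π_i f_i(x)) / (π_j f_j(x)).
Evaluate each component's likelihood at the observed value:
  L_I = 1.3·e^(−1.3·1.0) = 1.3·e^(−1.3000) = 0.354291
  L_II = 1.9·e^(−1.9·1.0) = 1.9·e^(−1.9000) = 0.28418
  L_III = 2.9·e^(−2.9·1.0) = 2.9·e^(−2.9000) = 0.159567
0.0319135 / 0.0426271 ≈ 0.7487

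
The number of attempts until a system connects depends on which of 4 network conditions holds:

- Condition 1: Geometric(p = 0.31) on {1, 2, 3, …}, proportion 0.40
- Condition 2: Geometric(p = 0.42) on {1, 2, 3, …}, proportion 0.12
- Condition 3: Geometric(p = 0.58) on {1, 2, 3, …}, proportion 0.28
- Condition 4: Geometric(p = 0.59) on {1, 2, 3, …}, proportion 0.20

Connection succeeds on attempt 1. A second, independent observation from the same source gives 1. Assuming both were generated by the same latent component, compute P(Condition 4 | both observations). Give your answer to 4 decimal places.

Posterior ∝ prior × likelihood, so P(k | x) ∝ π_k f_k(x); normalise over all components.
Since both observations come from the same component, the likelihood for component k is f_k(x₁)·f_k(x₂).
  p_1 = [0.31·(1−0.31)^0 = 0.31·1 = 0.31] × [0.31] = 0.0961
  p_2 = [0.42·(1−0.42)^0 = 0.42·1 = 0.42] × [0.42] = 0.1764
  p_3 = [0.58·(1−0.58)^0 = 0.58·1 = 0.58] × [0.58] = 0.3364
  p_4 = [0.59·(1−0.59)^0 = 0.59·1 = 0.59] × [0.59] = 0.3481
Multiply by the mixture weights:
  π_1·p_1 = 0.40 × 0.0961 = 0.03844
  π_2·p_2 = 0.12 × 0.1764 = 0.021168
  π_3·p_3 = 0.28 × 0.3364 = 0.094192
  π_4·p_4 = 0.20 × 0.3481 = 0.06962
Denominator: 0.03844 + 0.021168 + 0.094192 + 0.06962 = 0.22342
Responsibility of Condition 4: 0.06962 / 0.22342 ≈ 0.3116

0.3116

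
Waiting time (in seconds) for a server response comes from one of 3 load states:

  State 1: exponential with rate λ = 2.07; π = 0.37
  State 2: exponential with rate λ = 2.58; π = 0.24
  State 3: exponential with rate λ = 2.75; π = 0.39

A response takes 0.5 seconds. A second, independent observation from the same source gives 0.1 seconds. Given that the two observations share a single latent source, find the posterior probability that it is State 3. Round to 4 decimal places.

0.4153

The responsibility of component k is w_k f_k(x) divided by Σ_j w_j f_j(x).
Since both observations come from the same component, the likelihood for component k is f_k(x₁)·f_k(x₂).
  f_1 = [0.735319] × [1.68295] = 1.2375
  f_2 = [0.710199] × [1.9933] = 1.41564
  f_3 = [0.695309] × [2.08882] = 1.45238
Weight by the priors:
  w_1·f_1 = 0.37 × 1.2375 = 0.457877
  w_2·f_2 = 0.24 × 1.41564 = 0.339753
  w_3·f_3 = 0.39 × 1.45238 = 0.566427
Evidence: 0.457877 + 0.339753 + 0.566427 = 1.36406
Responsibility of State 3: 0.566427 / 1.36406 ≈ 0.4153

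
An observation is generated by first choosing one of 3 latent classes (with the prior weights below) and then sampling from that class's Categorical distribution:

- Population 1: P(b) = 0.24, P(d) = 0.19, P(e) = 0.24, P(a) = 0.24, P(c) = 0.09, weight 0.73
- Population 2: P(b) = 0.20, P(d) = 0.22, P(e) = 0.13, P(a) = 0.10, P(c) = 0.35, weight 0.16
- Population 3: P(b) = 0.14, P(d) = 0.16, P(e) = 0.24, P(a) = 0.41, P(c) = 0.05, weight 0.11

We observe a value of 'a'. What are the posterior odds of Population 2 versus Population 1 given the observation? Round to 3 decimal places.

0.091

Posterior odds = (w_i f_i(x)) / (w_j f_j(x)); the normalising sum cancels.
Component likelihoods at x = 'a':
  f_1 = 0.24
  f_2 = 0.1
  f_3 = 0.41
0.016 / 0.1752 ≈ 0.091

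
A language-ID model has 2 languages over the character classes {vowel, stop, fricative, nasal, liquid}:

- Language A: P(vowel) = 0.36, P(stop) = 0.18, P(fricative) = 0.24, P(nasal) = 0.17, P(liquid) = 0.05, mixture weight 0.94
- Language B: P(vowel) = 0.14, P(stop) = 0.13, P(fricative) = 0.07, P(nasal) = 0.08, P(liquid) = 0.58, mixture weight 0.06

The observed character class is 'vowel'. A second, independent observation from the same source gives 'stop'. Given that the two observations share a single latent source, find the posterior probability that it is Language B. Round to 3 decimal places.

P(component k | x) = w_k·f_k(x) / marginal(x), where marginal(x) = Σ_j w_j·f_j(x).
Since both observations come from the same component, the likelihood for component k is f_k(x₁)·f_k(x₂).
  p_A = [0.36] × [0.18] = 0.0648
  p_B = [0.14] × [0.13] = 0.0182
Multiply by the mixture weights:
  w_A·p_A = 0.94 × 0.0648 = 0.060912
  w_B·p_B = 0.06 × 0.0182 = 0.001092
Normaliser: 0.060912 + 0.001092 = 0.062004
Responsibility of Language B: 0.001092 / 0.062004 ≈ 0.018

0.018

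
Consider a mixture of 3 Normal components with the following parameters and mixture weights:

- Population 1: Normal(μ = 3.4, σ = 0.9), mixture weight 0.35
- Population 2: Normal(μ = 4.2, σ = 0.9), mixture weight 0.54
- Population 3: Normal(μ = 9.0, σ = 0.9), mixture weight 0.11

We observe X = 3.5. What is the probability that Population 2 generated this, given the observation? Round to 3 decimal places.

0.534

Apply Bayes' rule: the posterior for each component is proportional to its prior times its likelihood at x.
Normal densities:
  f_1 = 0.440541
  f_2 = 0.327572
  f_3 = 3.44474e-09
Multiply by the mixture weights:
  w_1·f_1 = 0.35 × 0.440541 = 0.154189
  w_2·f_2 = 0.54 × 0.327572 = 0.176889
  w_3·f_3 = 0.11 × 3.44474e-09 = 3.78921e-10
Evidence: 0.154189 + 0.176889 + 3.78921e-10 = 0.331078
P(Population 2 | data) ≈ 0.534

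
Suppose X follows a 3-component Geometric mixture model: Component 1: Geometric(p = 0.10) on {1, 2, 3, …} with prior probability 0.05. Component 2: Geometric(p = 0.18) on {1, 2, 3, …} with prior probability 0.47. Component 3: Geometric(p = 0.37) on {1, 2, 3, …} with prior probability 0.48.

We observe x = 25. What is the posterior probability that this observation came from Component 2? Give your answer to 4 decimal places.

0.6428

By Bayes' theorem, P(k | x) = P(Z=k) f_k(x) / Σ_j P(Z=j) f_j(x).
Evaluate each component's likelihood at the observed value:
  f_1 = 0.10·(1−0.10)^24 = 0.10·0.0797664 = 0.00797664
  f_2 = 0.18·(1−0.18)^24 = 0.18·0.00854147 = 0.00153746
  f_3 = 0.37·(1−0.37)^24 = 0.37·1.52818e-05 = 5.65425e-06
Multiply by the mixture weights:
  P(Z=1)·f_1 = 0.05 × 0.00797664 = 0.000398832
  P(Z=2)·f_2 = 0.47 × 0.00153746 = 0.000722608
  P(Z=3)·f_3 = 0.48 × 5.65425e-06 = 2.71404e-06
Normaliser: 0.000398832 + 0.000722608 + 2.71404e-06 = 0.00112415
So the posterior for Component 2 is 0.000722608 / 0.00112415 ≈ 0.6428.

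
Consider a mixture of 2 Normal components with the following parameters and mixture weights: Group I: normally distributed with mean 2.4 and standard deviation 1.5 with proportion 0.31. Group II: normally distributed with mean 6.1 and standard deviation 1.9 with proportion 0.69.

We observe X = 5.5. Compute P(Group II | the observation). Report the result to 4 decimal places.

P(component k | x) = P(Z=k)·f_k(x) / marginal(x), where marginal(x) = Σ_j P(Z=j)·f_j(x).
Normal densities:
  L_I = (1/(1.5·√(2π)))·exp(−(5.5−2.4)²/(2·1.5²)) = 0.265962·exp(-2.13556) = 0.031431
  L_II = (1/(1.9·√(2π)))·exp(−(5.5−6.1)²/(2·1.9²)) = 0.209970·exp(-0.04986) = 0.199757
Weight by the priors:
  P(Z=I)·L_I = 0.31 × 0.031431 = 0.00974362
  P(Z=II)·L_II = 0.69 × 0.199757 = 0.137832
Marginal: 0.00974362 + 0.137832 = 0.147576
P(Group II | x) ≈ 0.9340

0.9340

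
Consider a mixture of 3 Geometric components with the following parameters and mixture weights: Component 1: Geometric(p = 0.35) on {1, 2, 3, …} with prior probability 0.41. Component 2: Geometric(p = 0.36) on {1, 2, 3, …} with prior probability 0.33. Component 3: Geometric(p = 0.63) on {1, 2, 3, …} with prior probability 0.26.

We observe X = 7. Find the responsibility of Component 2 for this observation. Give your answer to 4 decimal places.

The responsibility of component k is w_k f_k(x) divided by Σ_j w_j f_j(x).
Component likelihoods at x = 7:
  L_1 = 0.0263966
  L_2 = 0.024739
  L_3 = 0.00161641
Prior × likelihood for each component:
  w_1·L_1 = 0.41 × 0.0263966 = 0.0108226
  w_2·L_2 = 0.33 × 0.024739 = 0.00816387
  w_3·L_3 = 0.26 × 0.00161641 = 0.000420266
Normaliser: 0.0108226 + 0.00816387 + 0.000420266 = 0.0194068
P(Component 2 | 7) = 0.00816387 / 0.0194068 ≈ 0.4207

0.4207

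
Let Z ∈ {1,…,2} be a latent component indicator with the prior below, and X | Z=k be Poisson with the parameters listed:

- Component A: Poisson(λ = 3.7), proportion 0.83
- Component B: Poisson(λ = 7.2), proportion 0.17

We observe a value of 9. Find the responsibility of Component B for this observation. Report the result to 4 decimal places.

P(component k | x) = w_k·f_k(x) / marginal(x), where marginal(x) = Σ_j w_j·f_j(x).
Evaluate each component's likelihood at the observed value:
  p_A = e^(−3.7)·3.7^9/9! = 0.00885448
  p_B = e^(−7.2)·7.2^9/9! = 0.106982
Weight by the priors:
  w_A·p_A = 0.83 × 0.00885448 = 0.00734922
  w_B·p_B = 0.17 × 0.106982 = 0.0181869
Evidence: 0.00734922 + 0.0181869 = 0.0255361
So the posterior for Component B is 0.0181869 / 0.0255361 ≈ 0.7122.

0.7122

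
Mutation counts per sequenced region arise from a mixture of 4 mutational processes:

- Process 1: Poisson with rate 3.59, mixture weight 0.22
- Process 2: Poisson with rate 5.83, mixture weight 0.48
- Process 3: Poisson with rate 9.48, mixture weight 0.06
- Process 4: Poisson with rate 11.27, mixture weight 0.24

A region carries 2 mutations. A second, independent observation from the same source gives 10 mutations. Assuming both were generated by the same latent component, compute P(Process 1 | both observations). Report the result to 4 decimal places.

Posterior ∝ prior × likelihood, so P(k | x) ∝ P(Z=k) f_k(x); normalise over all components.
Since both observations come from the same component, the likelihood for component k is f_k(x₁)·f_k(x₂).
  f_1 = [0.177845] × [0.00270436] = 0.000480957
  f_2 = [0.049931] × [0.036727] = 0.00183382
  f_3 = [0.00343143] × [0.12337] = 0.000423334
  f_4 = [0.00080969] × [0.116139] = 9.40365e-05
Prior × likelihood for each component:
  P(Z=1)·f_1 = 0.22 × 0.000480957 = 0.00010581
  P(Z=2)·f_2 = 0.48 × 0.00183382 = 0.000880232
  P(Z=3)·f_3 = 0.06 × 0.000423334 = 2.54001e-05
  P(Z=4)·f_4 = 0.24 × 9.40365e-05 = 2.25688e-05
Normaliser: 0.00010581 + 0.000880232 + 2.54001e-05 + 2.25688e-05 = 0.00103401
So the posterior for Process 1 is 0.00010581 / 0.00103401 ≈ 0.1023.

0.1023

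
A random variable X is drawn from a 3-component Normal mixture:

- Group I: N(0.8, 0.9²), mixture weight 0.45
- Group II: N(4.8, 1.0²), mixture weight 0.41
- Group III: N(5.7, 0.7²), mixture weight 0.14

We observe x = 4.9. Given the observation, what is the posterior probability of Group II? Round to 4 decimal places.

P(component k | x) = w_k·f_k(x) / marginal(x), where marginal(x) = Σ_j w_j·f_j(x).
Component likelihoods at x = 4.9:
  p_I = 1.38099e-05
  p_II = 0.396953
  p_III = 0.296614
Prior × likelihood for each component:
  w_I·p_I = 0.45 × 1.38099e-05 = 6.21448e-06
  w_II·p_II = 0.41 × 0.396953 = 0.162751
  w_III·p_III = 0.14 × 0.296614 = 0.0415259
Sum: 6.21448e-06 + 0.162751 + 0.0415259 = 0.204283
P(Group II | the observation) ≈ 0.7967

0.7967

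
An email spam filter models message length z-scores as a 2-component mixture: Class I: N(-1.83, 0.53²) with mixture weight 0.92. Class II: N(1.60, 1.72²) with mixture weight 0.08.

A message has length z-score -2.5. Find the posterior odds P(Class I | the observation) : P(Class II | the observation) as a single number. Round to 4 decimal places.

Only the two components matter; the odds are (π_i f_i(x)) / (π_j f_j(x)).
Evaluate each component's likelihood at the observed value:
  L_I = 0.338545
  L_II = 0.013537
Posterior odds = (π_I·L_I) / (π_II·L_II) = (0.92·0.338545) / (0.08·0.013537) = 0.311461 / 0.00108296 ≈ 287.6008

287.6008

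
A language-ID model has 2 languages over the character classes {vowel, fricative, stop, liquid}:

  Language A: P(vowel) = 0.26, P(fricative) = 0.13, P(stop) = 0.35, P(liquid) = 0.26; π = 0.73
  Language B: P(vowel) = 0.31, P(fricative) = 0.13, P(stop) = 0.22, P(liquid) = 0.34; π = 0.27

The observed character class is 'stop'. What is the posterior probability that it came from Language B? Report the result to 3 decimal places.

0.189

The responsibility of component k is w_k f_k(x) divided by Σ_j w_j f_j(x).
Component likelihoods at x = 'stop':
  f_A = P(stop | comp) = 0.35
  f_B = P(stop | comp) = 0.22
Weight by the priors:
  w_A·f_A = 0.73 × 0.35 = 0.2555
  w_B·f_B = 0.27 × 0.22 = 0.0594
Evidence: 0.2555 + 0.0594 = 0.3149
P(Language B | data) = 0.0594 / 0.3149 ≈ 0.189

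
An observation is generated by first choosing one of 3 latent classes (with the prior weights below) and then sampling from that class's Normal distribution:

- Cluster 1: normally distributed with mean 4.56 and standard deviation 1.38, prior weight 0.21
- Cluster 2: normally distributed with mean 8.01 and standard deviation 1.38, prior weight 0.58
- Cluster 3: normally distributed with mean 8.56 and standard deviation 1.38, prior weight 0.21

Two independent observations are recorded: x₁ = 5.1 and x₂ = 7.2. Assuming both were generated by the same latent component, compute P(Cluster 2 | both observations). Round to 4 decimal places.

Apply Bayes' rule: the posterior for each component is proportional to its prior times its likelihood at x.
Since both observations come from the same component, the likelihood for component k is f_k(x₁)·f_k(x₂).
  f_1 = [0.267782] × [0.0463799] = 0.0124197
  f_2 = [0.0312943] × [0.243344] = 0.00761526
  f_3 = [0.0124733] × [0.177882] = 0.00221878
Unnormalised posteriors:
  P(Z=1)·f_1 = 0.21 × 0.0124197 = 0.00260814
  P(Z=2)·f_2 = 0.58 × 0.00761526 = 0.00441685
  P(Z=3)·f_3 = 0.21 × 0.00221878 = 0.000465943
Normaliser: 0.00260814 + 0.00441685 + 0.000465943 = 0.00749093
P(Cluster 2 | x₁, x₂) ≈ 0.5896

0.5896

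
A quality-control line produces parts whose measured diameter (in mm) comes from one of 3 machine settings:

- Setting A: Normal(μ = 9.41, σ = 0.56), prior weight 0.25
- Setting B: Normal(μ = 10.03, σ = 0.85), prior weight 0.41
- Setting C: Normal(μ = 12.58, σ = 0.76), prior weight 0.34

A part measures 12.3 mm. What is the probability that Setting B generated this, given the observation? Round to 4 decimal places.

P(component k | x) = π_k·f_k(x) / marginal(x), where marginal(x) = Σ_j π_j·f_j(x).
Normal densities:
  p_A = (1/(0.56·√(2π)))·exp(−(12.3−9.41)²/(2·0.56²)) = 0.712397·exp(-13.31649) = 1.1734e-06
  p_B = (1/(0.85·√(2π)))·exp(−(12.3−10.03)²/(2·0.85²)) = 0.469344·exp(-3.56602) = 0.0132675
  p_C = (1/(0.76·√(2π)))·exp(−(12.3−12.58)²/(2·0.76²)) = 0.524924·exp(-0.06787) = 0.490481
Prior × likelihood for each component:
  π_A·p_A = 0.25 × 1.1734e-06 = 2.9335e-07
  π_B·p_B = 0.41 × 0.0132675 = 0.00543966
  π_C·p_C = 0.34 × 0.490481 = 0.166764
Normaliser: 2.9335e-07 + 0.00543966 + 0.166764 = 0.172203
P(Setting B | data) = 0.00543966 / 0.172203 ≈ 0.0316

0.0316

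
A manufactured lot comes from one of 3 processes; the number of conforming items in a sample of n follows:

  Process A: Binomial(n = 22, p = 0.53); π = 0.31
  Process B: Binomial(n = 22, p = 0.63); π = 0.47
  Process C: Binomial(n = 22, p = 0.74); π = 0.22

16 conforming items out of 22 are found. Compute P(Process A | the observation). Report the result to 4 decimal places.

Apply Bayes' rule: the posterior for each component is proportional to its prior times its likelihood at x.
Evaluate each component's likelihood at the observed value:
  L_A = C(22,16)·0.53^16·0.47^6 = 74613·3.87627e-05·0.0107792 = 0.0311757
  L_B = C(22,16)·0.63^16·0.37^6 = 74613·0.000615813·0.00256573 = 0.117889
  L_C = C(22,16)·0.74^16·0.26^6 = 74613·0.00808551·0.000308916 = 0.186364
Unnormalised posteriors:
  P(Z=A)·L_A = 0.31 × 0.0311757 = 0.00966445
  P(Z=B)·L_B = 0.47 × 0.117889 = 0.0554079
  P(Z=C)·L_C = 0.22 × 0.186364 = 0.0410001
Sum: 0.00966445 + 0.0554079 + 0.0410001 = 0.106072
So the posterior for Process A is 0.00966445 / 0.106072 ≈ 0.0911.

0.0911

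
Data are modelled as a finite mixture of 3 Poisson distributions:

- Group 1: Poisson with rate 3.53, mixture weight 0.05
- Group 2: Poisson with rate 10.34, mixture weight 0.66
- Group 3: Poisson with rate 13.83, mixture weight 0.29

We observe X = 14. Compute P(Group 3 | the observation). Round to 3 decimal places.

Posterior ∝ prior × likelihood, so P(k | x) ∝ π_k f_k(x); normalise over all components.
Component likelihoods at x = 14:
  f_1 = e^(−3.53)·3.53^14/14! = 1.56812e-05
  f_2 = e^(−10.34)·10.34^14/14! = 0.0591935
  f_3 = e^(−13.83)·13.83^14/14! = 0.105879
Multiply by the mixture weights:
  π_1·f_1 = 0.05 × 1.56812e-05 = 7.84058e-07
  π_2·f_2 = 0.66 × 0.0591935 = 0.0390677
  π_3·f_3 = 0.29 × 0.105879 = 0.0307049
Normaliser: 7.84058e-07 + 0.0390677 + 0.0307049 = 0.0697734
Responsibility of Group 3: 0.0307049 / 0.0697734 ≈ 0.440

0.440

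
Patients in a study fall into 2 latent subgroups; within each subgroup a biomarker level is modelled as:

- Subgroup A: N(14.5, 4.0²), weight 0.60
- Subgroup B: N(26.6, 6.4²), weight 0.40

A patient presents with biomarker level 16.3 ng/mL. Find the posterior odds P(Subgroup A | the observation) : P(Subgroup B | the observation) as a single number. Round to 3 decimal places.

Posterior odds = (π_i f_i(x)) / (π_j f_j(x)); the normalising sum cancels.
Normal densities:
  L_A = (1/(4.0·√(2π)))·exp(−(16.3−14.5)²/(2·4.0²)) = 0.099736·exp(-0.10125) = 0.0901317
  L_B = (1/(6.4·√(2π)))·exp(−(16.3−26.6)²/(2·6.4²)) = 0.062335·exp(-1.29504) = 0.0170726
Posterior odds = (π_A·L_A) / (π_B·L_B) = (0.60·0.0901317) / (0.40·0.0170726) = 0.054079 / 0.00682904 ≈ 7.919

7.919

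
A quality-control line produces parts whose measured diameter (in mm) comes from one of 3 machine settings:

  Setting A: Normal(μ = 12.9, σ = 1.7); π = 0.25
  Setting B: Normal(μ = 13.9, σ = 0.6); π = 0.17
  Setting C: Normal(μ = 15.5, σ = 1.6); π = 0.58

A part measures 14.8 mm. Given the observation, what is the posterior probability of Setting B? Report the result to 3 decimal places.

P(component k | x) = π_k·f_k(x) / marginal(x), where marginal(x) = Σ_j π_j·f_j(x).
Normal densities:
  f_A = 0.125665
  f_B = 0.215863
  f_C = 0.226583
Multiply by the mixture weights:
  π_A·f_A = 0.25 × 0.125665 = 0.0314163
  π_B·f_B = 0.17 × 0.215863 = 0.0366967
  π_C·f_C = 0.58 × 0.226583 = 0.131418
Evidence: 0.0314163 + 0.0366967 + 0.131418 = 0.199531
P(Setting B | 14.8 mm) ≈ 0.184

0.184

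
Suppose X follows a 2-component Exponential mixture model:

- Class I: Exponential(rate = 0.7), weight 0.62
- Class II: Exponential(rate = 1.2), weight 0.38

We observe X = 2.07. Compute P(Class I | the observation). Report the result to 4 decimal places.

0.7282

Posterior ∝ prior × likelihood, so P(k | x) ∝ π_k f_k(x); normalise over all components.
Evaluate each component's likelihood at the observed value:
  L_I = 0.7·e^(−0.7·2.07) = 0.7·e^(−1.4490) = 0.164363
  L_II = 1.2·e^(−1.2·2.07) = 1.2·e^(−2.4840) = 0.100091
Prior × likelihood for each component:
  π_I·L_I = 0.62 × 0.164363 = 0.101905
  π_II·L_II = 0.38 × 0.100091 = 0.0380345
Normaliser: 0.101905 + 0.0380345 = 0.13994
So the posterior for Class I is 0.101905 / 0.13994 ≈ 0.7282.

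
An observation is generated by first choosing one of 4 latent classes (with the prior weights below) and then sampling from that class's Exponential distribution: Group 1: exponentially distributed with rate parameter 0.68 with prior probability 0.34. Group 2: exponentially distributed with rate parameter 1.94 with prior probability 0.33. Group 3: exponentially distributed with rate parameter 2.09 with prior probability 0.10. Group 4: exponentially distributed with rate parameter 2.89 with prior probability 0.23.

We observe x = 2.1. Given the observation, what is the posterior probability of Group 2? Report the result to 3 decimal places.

P(component k | x) = π_k·f_k(x) / marginal(x), where marginal(x) = Σ_j π_j·f_j(x).
Component likelihoods at x = 2.1:
  f_1 = 0.163056
  f_2 = 0.0329979
  f_3 = 0.0259435
  f_4 = 0.00668597
Weight by the priors:
  π_1·f_1 = 0.34 × 0.163056 = 0.055439
  π_2·f_2 = 0.33 × 0.0329979 = 0.0108893
  π_3·f_3 = 0.10 × 0.0259435 = 0.00259435
  π_4·f_4 = 0.23 × 0.00668597 = 0.00153777
Normaliser: 0.055439 + 0.0108893 + 0.00259435 + 0.00153777 = 0.0704604
P(Group 2 | data) = 0.0108893 / 0.0704604 ≈ 0.155

0.155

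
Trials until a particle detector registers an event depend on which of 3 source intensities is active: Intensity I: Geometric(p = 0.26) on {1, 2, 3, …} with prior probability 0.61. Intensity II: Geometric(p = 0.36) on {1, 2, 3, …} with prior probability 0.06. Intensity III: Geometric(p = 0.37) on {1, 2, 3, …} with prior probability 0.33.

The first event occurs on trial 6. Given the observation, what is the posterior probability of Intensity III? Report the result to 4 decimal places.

P(component k | x) = w_k·f_k(x) / marginal(x), where marginal(x) = Σ_j w_j·f_j(x).
Geometric probabilities:
  f_I = 0.0576942
  f_II = 0.0386547
  f_III = 0.0367202
Unnormalised posteriors:
  w_I·f_I = 0.61 × 0.0576942 = 0.0351934
  w_II·f_II = 0.06 × 0.0386547 = 0.00231928
  w_III·f_III = 0.33 × 0.0367202 = 0.0121177
Sum: 0.0351934 + 0.00231928 + 0.0121177 = 0.0496304
So the posterior for Intensity III is 0.0121177 / 0.0496304 ≈ 0.2442.

0.2442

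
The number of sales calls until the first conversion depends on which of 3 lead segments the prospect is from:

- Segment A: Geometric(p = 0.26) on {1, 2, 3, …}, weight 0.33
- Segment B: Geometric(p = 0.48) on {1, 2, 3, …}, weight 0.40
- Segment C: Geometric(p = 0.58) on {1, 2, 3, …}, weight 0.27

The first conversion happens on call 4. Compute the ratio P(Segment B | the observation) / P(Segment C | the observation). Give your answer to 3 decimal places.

Since P(k|x) ∝ w_k f_k(x), the posterior odds are w_i f_i(x) / (w_j f_j(x)).
Geometric probabilities:
  f_A = 0.26·(1−0.26)^3 = 0.26·0.405224 = 0.105358
  f_B = 0.48·(1−0.48)^3 = 0.48·0.140608 = 0.0674918
  f_C = 0.58·(1−0.58)^3 = 0.58·0.074088 = 0.042971
Odds = (0.40/0.27) × (0.0674918/0.042971) = 1.48148 × 1.57064 ≈ 2.327

2.327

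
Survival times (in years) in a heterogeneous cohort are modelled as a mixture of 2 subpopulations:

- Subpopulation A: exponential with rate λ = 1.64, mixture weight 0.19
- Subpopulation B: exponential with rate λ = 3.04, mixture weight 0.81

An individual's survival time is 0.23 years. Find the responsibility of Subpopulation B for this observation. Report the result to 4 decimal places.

Posterior ∝ prior × likelihood, so P(k | x) ∝ P(Z=k) f_k(x); normalise over all components.
Exponential densities:
  L_A = 1.12468
  L_B = 1.51083
Multiply by the mixture weights:
  P(Z=A)·L_A = 0.19 × 1.12468 = 0.213689
  P(Z=B)·L_B = 0.81 × 1.51083 = 1.22377
Denominator: 0.213689 + 1.22377 = 1.43746
P(Subpopulation B | x) = 1.22377 / 1.43746 ≈ 0.8513

0.8513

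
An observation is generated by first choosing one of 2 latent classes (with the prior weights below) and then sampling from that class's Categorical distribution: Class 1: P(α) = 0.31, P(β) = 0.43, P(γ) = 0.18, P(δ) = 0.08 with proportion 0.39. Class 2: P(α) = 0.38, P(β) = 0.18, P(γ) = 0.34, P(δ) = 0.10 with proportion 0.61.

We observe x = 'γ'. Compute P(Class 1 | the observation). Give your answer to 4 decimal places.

0.2529

Posterior ∝ prior × likelihood, so P(k | x) ∝ π_k f_k(x); normalise over all components.
Categorical probabilities:
  L_1 = 0.18
  L_2 = 0.34
Weight by the priors:
  π_1·L_1 = 0.39 × 0.18 = 0.0702
  π_2·L_2 = 0.61 × 0.34 = 0.2074
Denominator: 0.0702 + 0.2074 = 0.2776
Responsibility of Class 1: 0.0702 / 0.2776 ≈ 0.2529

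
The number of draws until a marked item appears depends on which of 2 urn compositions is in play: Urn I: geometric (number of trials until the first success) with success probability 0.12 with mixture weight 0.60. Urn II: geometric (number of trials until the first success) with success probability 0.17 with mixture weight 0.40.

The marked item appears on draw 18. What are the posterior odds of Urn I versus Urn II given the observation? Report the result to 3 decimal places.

2.862

Since P(k|x) ∝ π_k f_k(x), the posterior odds are π_i f_i(x) / (π_j f_j(x)).
Component likelihoods at x = 18:
  f_I = 0.12·(1−0.12)^17 = 0.12·0.113817 = 0.013658
  f_II = 0.17·(1−0.17)^17 = 0.17·0.0421044 = 0.00715775
Odds = (0.60/0.40) × (0.013658/0.00715775) = 1.5 × 1.90814 ≈ 2.862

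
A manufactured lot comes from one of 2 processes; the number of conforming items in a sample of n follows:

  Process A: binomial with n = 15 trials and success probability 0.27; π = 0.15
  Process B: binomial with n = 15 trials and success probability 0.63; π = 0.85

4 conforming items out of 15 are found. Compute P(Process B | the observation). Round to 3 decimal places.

0.087

The responsibility of component k is w_k f_k(x) divided by Σ_j w_j f_j(x).
Evaluate each component's likelihood at the observed value:
  f_A = C(15,4)·0.27^4·0.73^11 = 1365·0.00531441·0.0313727 = 0.227583
  f_B = C(15,4)·0.63^4·0.37^11 = 1365·0.15753·1.77918e-05 = 0.00382573
Weight by the priors:
  w_A·f_A = 0.15 × 0.227583 = 0.0341374
  w_B·f_B = 0.85 × 0.00382573 = 0.00325187
Evidence: 0.0341374 + 0.00325187 = 0.0373893
P(Process B | 4 conforming items out of 15) = 0.00325187 / 0.0373893 ≈ 0.087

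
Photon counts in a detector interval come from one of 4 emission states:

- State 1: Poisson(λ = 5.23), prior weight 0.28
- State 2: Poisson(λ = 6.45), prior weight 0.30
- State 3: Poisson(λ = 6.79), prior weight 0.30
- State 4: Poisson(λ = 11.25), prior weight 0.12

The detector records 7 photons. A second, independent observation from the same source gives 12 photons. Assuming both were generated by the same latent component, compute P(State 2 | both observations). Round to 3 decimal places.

P(component k | x) = π_k·f_k(x) / marginal(x), where marginal(x) = Σ_j π_j·f_j(x).
Since both observations come from the same component, the likelihood for component k is f_k(x₁)·f_k(x₂).
  f_1 = [e^(−5.23)·5.23^7/7! = 0.11369] × [0.00468083] = 0.000532163
  f_2 = [e^(−6.45)·6.45^7/7! = 0.145642] × [0.0171073] = 0.00249154
  f_3 = [e^(−6.79)·6.79^7/7! = 0.148525] × [0.0225549] = 0.00334996
  f_4 = [e^(−11.25)·11.25^7/7! = 0.0588605] × [0.111604] = 0.00656908
Prior × likelihood for each component:
  π_1·f_1 = 0.28 × 0.000532163 = 0.000149006
  π_2·f_2 = 0.30 × 0.00249154 = 0.000747463
  π_3·f_3 = 0.30 × 0.00334996 = 0.00100499
  π_4·f_4 = 0.12 × 0.00656908 = 0.00078829
Evidence: 0.000149006 + 0.000747463 + 0.00100499 + 0.00078829 = 0.00268974
Responsibility of State 2: 0.000747463 / 0.00268974 ≈ 0.278

0.278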